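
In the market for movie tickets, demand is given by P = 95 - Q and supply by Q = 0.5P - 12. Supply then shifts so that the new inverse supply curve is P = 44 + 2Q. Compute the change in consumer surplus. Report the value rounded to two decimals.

-135.56

Rewriting supply in inverse form: P = 24 + 2Q.
Initial equilibrium: Q_0 = 23.6667, P_0 = 71.3333; CS_0 = (1/2)(23.6667)(23.6667) = 280.0556, PS_0 = (1/2)(23.6667)(47.3333) = 560.1111.
New equilibrium: 95 - Q = 44 + 2Q gives Q_1 = 17, P_1 = 78; CS_1 = 144.5, PS_1 = 289.
Change in consumer surplus = 144.5 - 280.0556 = -135.5556.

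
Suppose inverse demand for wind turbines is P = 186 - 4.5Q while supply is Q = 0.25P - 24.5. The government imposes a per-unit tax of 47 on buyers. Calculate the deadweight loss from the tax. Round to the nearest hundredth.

129.94

Rewriting supply in inverse form: P = 98 + 4Q.
Without the tax, 186 - 4.5Q = 98 + 4Q so Q* = 10.3529 and P* = 139.4118.
A tax on buyers shifts demand down by 47: (186 - 47) - 4.5Q = 98 + 4Q, so Q_t = 4.8235. Buyers pay P_b = 164.2941; sellers receive P_s = P_b - 47 = 117.2941.
The welfare triangle lost has base Q* - Q_t = 5.5294 and height t = 47, so DWL = (1/2)(5.5294)(47) = 129.9412.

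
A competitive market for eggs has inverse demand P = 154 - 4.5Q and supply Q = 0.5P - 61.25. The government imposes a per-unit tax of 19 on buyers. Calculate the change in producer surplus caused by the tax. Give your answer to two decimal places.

-19.79

Rewriting supply in inverse form: P = 122.5 + 2Q.
Without the tax, 154 - 4.5Q = 122.5 + 2Q so Q* = 4.8462 and P* = 132.1923.
With the tax, buyers' net willingness to pay falls by 19: (154 - 19) - 4.5Q = 122.5 + 2Q, so Q_t = 1.9231. Buyers pay P_b = 145.3462; sellers receive P_s = P_b - 19 = 126.3462.
PS falls from (1/2)(4.8462)(9.6923) = 23.4852 to (1/2)(1.9231)(3.8462) = 3.6982, a change of -19.787.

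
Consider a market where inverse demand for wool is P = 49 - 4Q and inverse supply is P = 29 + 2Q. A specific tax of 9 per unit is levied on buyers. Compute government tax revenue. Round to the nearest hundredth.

16.50

Pre-tax equilibrium: 49 - 4Q = 29 + 2Q gives Q* = 3.3333, P* = 35.6667.
A tax on buyers shifts demand down by 9: (49 - 9) - 4Q = 29 + 2Q, so Q_t = 1.8333. Buyers pay P_b = 41.6667; sellers receive P_s = P_b - 9 = 32.6667.
Revenue is the tax times quantity traded: 9 x 1.8333 = 16.5.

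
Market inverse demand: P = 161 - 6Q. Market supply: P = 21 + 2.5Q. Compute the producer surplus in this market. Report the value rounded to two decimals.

339.10

Setting demand equal to supply, 140 = 8.5Q, so Q* = 16.4706 and P* = 62.1765.
Producer surplus is the triangle above supply below P*: (1/2)(16.4706)(62.1765 - 21) = (1/2)(16.4706)(41.1765) = 339.1003.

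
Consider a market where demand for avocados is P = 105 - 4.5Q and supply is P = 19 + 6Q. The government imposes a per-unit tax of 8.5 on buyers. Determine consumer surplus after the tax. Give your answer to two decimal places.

Pre-tax equilibrium: 105 - 4.5Q = 19 + 6Q gives Q* = 8.1905, P* = 68.1429.
A tax on buyers shifts demand down by 8.5: (105 - 8.5) - 4.5Q = 19 + 6Q, so Q_t = 7.381. Buyers pay P_b = 71.7857; sellers receive P_s = P_b - 8.5 = 63.2857.
CS = (1/2)(Q_t)(105 - P_b) = (1/2)(7.381)(33.2143) = 122.5765.

122.58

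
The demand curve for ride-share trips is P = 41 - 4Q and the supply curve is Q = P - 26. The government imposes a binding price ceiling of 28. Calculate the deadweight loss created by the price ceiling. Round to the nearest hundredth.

Rewriting supply in inverse form: P = 26 + Q.
Without the control, 41 - 4Q = 26 + Q so Q* = 3 and P* = 29.
At P = 28, sellers supply (28 - 26)/1 = 2 while buyers want more, so the quantity traded is 2 at price 28.
At Q = 2 the demand price is 33 and the supply price is 28. Deadweight loss is the triangle between the curves from 2 to 3: (1/2)(33 - 28)(3 - 2) = 2.5.

2.50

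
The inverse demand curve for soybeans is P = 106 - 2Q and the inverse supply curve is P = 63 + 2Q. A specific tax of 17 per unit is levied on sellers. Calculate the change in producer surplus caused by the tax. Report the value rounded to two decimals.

Without the tax, 106 - 2Q = 63 + 2Q so Q* = 10.75 and P* = 84.5.
A tax on sellers shifts supply up by 17: 106 - 2Q = 63 + 2Q + 17, so Q_t = 6.5. Buyers pay P_b = 93; sellers receive P_s = P_b - 17 = 76.
PS falls from (1/2)(10.75)(21.5) = 115.5625 to (1/2)(6.5)(13) = 42.25, a change of -73.3125.

-73.31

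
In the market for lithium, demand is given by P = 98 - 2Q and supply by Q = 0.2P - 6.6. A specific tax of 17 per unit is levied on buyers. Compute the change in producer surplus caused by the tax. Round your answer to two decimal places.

-98.01

Rewriting supply in inverse form: P = 33 + 5Q.
Without the tax, 98 - 2Q = 33 + 5Q so Q* = 9.2857 and P* = 79.4286.
A tax on buyers shifts demand down by 17: (98 - 17) - 2Q = 33 + 5Q, so Q_t = 6.8571. Buyers pay P_b = 84.2857; sellers receive P_s = P_b - 17 = 67.2857.
Producers lose the trapezoid between P_s and P* out to Q_t plus the triangle from Q_t to Q*: change in PS = 117.551 - 215.5612 = -98.0102.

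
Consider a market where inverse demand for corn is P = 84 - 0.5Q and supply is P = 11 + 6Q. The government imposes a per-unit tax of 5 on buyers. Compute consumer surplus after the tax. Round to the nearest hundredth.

Pre-tax equilibrium: 84 - 0.5Q = 11 + 6Q gives Q* = 11.2308, P* = 78.3846.
With the tax, buyers' net willingness to pay falls by 5: (84 - 5) - 0.5Q = 11 + 6Q, so Q_t = 10.4615. Buyers pay P_b = 78.7692; sellers receive P_s = P_b - 5 = 73.7692.
Consumer surplus is the triangle under demand above P_b: (1/2)(10.4615)(84 - 78.7692) = 27.3609.

27.36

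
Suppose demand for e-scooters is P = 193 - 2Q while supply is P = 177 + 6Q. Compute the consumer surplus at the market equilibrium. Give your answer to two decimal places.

4.00

Setting demand equal to supply, 16 = 8Q, so Q* = 2 and P* = 189.
CS is the area between the demand curve and P* from 0 to Q*: (1/2)(2)(4) = 4.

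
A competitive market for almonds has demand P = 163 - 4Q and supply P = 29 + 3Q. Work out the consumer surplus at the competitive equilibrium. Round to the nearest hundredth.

Set 163 - 4Q = 29 + 3Q, which gives 134 = 7Q, so Q* = 19.1429 and P* = 163 - 4(19.1429) = 86.4286.
Consumer surplus is the triangle under demand above P*: (1/2)(19.1429)(163 - 86.4286) = (1/2)(19.1429)(76.5714) = 732.898.

732.90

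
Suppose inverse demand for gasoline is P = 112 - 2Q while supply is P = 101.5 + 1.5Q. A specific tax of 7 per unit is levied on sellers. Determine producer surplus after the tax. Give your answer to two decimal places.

Pre-tax equilibrium: 112 - 2Q = 101.5 + 1.5Q gives Q* = 3, P* = 106.
A tax on sellers shifts supply up by 7: 112 - 2Q = 101.5 + 1.5Q + 7, so Q_t = 1. Buyers pay P_b = 110; sellers receive P_s = P_b - 7 = 103.
Producer surplus is the triangle above supply below P_s: (1/2)(1)(103 - 101.5) = 0.75.

0.75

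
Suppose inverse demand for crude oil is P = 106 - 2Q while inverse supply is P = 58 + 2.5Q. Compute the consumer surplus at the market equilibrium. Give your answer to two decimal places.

113.78

Equilibrium: 106 - 2Q = 58 + 2.5Q, so Q* = 10.6667 and P* = 84.6667.
Consumer surplus is the triangle under demand above P*: (1/2)(10.6667)(106 - 84.6667) = (1/2)(10.6667)(21.3333) = 113.7778.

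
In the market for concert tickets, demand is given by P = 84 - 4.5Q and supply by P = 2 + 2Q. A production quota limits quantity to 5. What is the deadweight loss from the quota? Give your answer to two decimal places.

188.48

Unrestricted equilibrium: Q* = (84 - 2)/(4.5 + 2) = 12.6154.
At Q = 5 the demand price is 84 - 4.5(5) = 61.5 and the supply price is 2 + 2(5) = 12.
DWL = (1/2)(gap between curves at 5) x (Q* - 5) = (1/2)(49.5)(7.6154) = 188.4808.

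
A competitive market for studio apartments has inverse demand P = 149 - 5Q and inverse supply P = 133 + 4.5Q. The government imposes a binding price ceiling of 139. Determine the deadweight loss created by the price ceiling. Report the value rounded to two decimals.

0.58

Without the control, 149 - 5Q = 133 + 4.5Q so Q* = 1.6842 and P* = 140.5789.
At P = 139, sellers supply (139 - 133)/4.5 = 1.3333 while buyers want more, so the quantity traded is 1.3333 at price 139.
The lost-trades triangle has base Q* - 1.3333 = 0.3509 and height equal to the gap between the curves at Q = 1.3333, which is 142.3333 - 139 = 3.3333. DWL = (1/2)(0.3509)(3.3333) = 0.5848.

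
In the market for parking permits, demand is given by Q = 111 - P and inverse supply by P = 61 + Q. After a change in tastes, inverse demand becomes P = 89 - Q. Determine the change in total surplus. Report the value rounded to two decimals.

-429.00

Rewriting demand in inverse form: P = 111 - Q.
Initial equilibrium: Q_0 = 25, P_0 = 86; CS_0 = (1/2)(25)(25) = 312.5, PS_0 = (1/2)(25)(25) = 312.5.
New equilibrium: 89 - Q = 61 + Q gives Q_1 = 14, P_1 = 75; CS_1 = 98, PS_1 = 98.
Change in total surplus = (98 + 98) - (312.5 + 312.5) = -429.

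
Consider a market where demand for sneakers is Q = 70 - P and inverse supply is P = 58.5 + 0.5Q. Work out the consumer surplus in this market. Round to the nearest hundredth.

29.39

Rewriting demand in inverse form: P = 70 - Q.
Equilibrium: 70 - Q = 58.5 + 0.5Q, so Q* = 7.6667 and P* = 62.3333.
CS is the area between the demand curve and P* from 0 to Q*: (1/2)(7.6667)(7.6667) = 29.3889.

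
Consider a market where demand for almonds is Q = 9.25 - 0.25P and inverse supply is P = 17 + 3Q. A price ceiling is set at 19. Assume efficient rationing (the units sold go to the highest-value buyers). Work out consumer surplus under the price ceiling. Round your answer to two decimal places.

Rewriting demand in inverse form: P = 37 - 4Q.
Free-market equilibrium: 37 - 4Q = 17 + 3Q gives Q* = 2.8571, P* = 25.5714.
At the ceiling price 19, quantity supplied is (19 - 17)/3 = 0.6667; supply is the short side, so Q = 0.6667 trades at P = 19.
The demand price at Q = 0.6667 is 34.3333. CS is the trapezoid between demand and 19 over [0, 0.6667]: (1/2)[(37 - 19) + (34.3333 - 19)](0.6667) = 11.1111.

11.11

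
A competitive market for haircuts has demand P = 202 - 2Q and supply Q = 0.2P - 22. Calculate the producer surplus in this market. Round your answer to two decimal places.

431.84

Rewriting supply in inverse form: P = 110 + 5Q.
Set 202 - 2Q = 110 + 5Q, which gives 92 = 7Q, so Q* = 13.1429 and P* = 202 - 2(13.1429) = 175.7143.
PS is the area between P* and the supply curve from 0 to Q*: (1/2)(13.1429)(65.7143) = 431.8367.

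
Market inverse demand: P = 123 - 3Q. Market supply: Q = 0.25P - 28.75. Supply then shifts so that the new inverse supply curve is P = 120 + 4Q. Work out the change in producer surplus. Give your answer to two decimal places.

Rewriting supply in inverse form: P = 115 + 4Q.
Initial equilibrium: Q_0 = 1.1429, P_0 = 119.5714; CS_0 = (1/2)(1.1429)(3.4286) = 1.9592, PS_0 = (1/2)(1.1429)(4.5714) = 2.6122.
New equilibrium: 123 - 3Q = 120 + 4Q gives Q_1 = 0.4286, P_1 = 121.7143; CS_1 = 0.2755, PS_1 = 0.3673.
Change in producer surplus = 0.3673 - 2.6122 = -2.2449.

-2.24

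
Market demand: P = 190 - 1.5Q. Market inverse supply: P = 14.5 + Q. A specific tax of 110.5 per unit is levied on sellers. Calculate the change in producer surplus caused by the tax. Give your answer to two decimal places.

Pre-tax equilibrium: 190 - 1.5Q = 14.5 + Q gives Q* = 70.2, P* = 84.7.
A tax on sellers shifts supply up by 110.5: 190 - 1.5Q = 14.5 + Q + 110.5, so Q_t = 26. Buyers pay P_b = 151; sellers receive P_s = P_b - 110.5 = 40.5.
PS falls from (1/2)(70.2)(70.2) = 2464.02 to (1/2)(26)(26) = 338, a change of -2126.02.

-2126.02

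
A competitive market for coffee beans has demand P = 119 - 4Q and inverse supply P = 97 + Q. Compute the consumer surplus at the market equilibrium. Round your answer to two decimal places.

Equilibrium: 119 - 4Q = 97 + Q, so Q* = 4.4 and P* = 101.4.
Consumer surplus is the triangle under demand above P*: (1/2)(4.4)(119 - 101.4) = (1/2)(4.4)(17.6) = 38.72.

38.72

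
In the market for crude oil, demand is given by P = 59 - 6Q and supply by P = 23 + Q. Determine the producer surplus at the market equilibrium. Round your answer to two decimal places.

13.22

Equilibrium: 59 - 6Q = 23 + Q, so Q* = 5.1429 and P* = 28.1429.
The supply curve's price intercept is 23, so PS = (1/2)(Q*)(P* - 23) = (1/2)(5.1429)(5.1429) = 13.2245.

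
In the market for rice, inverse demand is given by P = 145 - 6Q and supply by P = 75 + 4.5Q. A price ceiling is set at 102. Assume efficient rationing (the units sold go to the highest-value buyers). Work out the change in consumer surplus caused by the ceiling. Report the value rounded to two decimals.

16.67

Without the control, 145 - 6Q = 75 + 4.5Q so Q* = 6.6667 and P* = 105.
At P = 102, sellers supply (102 - 75)/4.5 = 6 while buyers want more, so the quantity traded is 6 at price 102.
CS goes from (1/2)(6.6667)(40) = 133.3333 to 150 (computed as (145 - 102)(6) - (1/2)(6)(6)^2), a change of 16.6667.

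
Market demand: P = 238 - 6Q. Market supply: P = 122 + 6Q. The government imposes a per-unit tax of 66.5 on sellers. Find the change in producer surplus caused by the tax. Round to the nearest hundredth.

-229.29

Without the tax, 238 - 6Q = 122 + 6Q so Q* = 9.6667 and P* = 180.
A tax on sellers shifts supply up by 66.5: 238 - 6Q = 122 + 6Q + 66.5, so Q_t = 4.125. Buyers pay P_b = 213.25; sellers receive P_s = P_b - 66.5 = 146.75.
PS falls from (1/2)(9.6667)(58) = 280.3333 to (1/2)(4.125)(24.75) = 51.0469, a change of -229.2865.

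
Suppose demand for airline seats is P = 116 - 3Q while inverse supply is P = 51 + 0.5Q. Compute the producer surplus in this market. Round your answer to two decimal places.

86.22

Set 116 - 3Q = 51 + 0.5Q, which gives 65 = 3.5Q, so Q* = 18.5714 and P* = 116 - 3(18.5714) = 60.2857.
PS is the area between P* and the supply curve from 0 to Q*: (1/2)(18.5714)(9.2857) = 86.2245.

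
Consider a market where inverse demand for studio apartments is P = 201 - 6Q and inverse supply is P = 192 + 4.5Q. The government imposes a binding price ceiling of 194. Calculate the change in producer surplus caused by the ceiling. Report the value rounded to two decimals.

-1.21

Without the control, 201 - 6Q = 192 + 4.5Q so Q* = 0.8571 and P* = 195.8571.
At P = 194, sellers supply (194 - 192)/4.5 = 0.4444 while buyers want more, so the quantity traded is 0.4444 at price 194.
PS goes from (1/2)(0.8571)(3.8571) = 1.6531 to 0.4444 (computed as (194 - 192)(0.4444) - (1/2)(4.5)(0.4444)^2), a change of -1.2086.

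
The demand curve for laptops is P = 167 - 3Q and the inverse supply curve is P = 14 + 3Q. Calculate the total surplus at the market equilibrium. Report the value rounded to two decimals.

1950.75

Equilibrium: 167 - 3Q = 14 + 3Q, so Q* = 25.5 and P* = 90.5.
Total surplus is the full triangle between the curves from 0 to Q*: (1/2)(25.5)(167 - 14) = 1950.75.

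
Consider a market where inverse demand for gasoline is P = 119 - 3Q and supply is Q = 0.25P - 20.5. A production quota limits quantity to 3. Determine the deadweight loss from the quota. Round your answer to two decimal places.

18.29

Rewriting supply in inverse form: P = 82 + 4Q.
Unrestricted equilibrium: Q* = (119 - 82)/(3 + 4) = 5.2857.
At Q = 3 the demand price is 119 - 3(3) = 110 and the supply price is 82 + 4(3) = 94.
Deadweight loss is the triangle between the curves from 3 to 5.2857: (1/2)(110 - 94)(5.2857 - 3) = 18.2857.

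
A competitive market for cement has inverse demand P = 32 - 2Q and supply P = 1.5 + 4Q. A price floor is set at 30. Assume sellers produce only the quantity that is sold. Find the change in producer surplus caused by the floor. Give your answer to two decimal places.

-25.18

Without the control, 32 - 2Q = 1.5 + 4Q so Q* = 5.0833 and P* = 21.8333.
At P = 30, buyers demand (32 - 30)/2 = 1 while sellers would supply more, so the quantity traded is 1 at price 30.
PS goes from (1/2)(5.0833)(20.3333) = 51.6806 to 26.5 (computed as (30 - 1.5)(1) - (1/2)(4)(1)^2), a change of -25.1806.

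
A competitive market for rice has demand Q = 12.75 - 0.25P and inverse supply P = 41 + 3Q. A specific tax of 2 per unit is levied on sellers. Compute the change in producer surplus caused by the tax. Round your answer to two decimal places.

Rewriting demand in inverse form: P = 51 - 4Q.
Pre-tax equilibrium: 51 - 4Q = 41 + 3Q gives Q* = 1.4286, P* = 45.2857.
A tax on sellers shifts supply up by 2: 51 - 4Q = 41 + 3Q + 2, so Q_t = 1.1429. Buyers pay P_b = 46.4286; sellers receive P_s = P_b - 2 = 44.4286.
Producers lose the trapezoid between P_s and P* out to Q_t plus the triangle from Q_t to Q*: change in PS = 1.9592 - 3.0612 = -1.102.

-1.10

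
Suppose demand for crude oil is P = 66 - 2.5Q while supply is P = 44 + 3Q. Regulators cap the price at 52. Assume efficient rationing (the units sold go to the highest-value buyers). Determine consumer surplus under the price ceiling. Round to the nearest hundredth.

28.44

Free-market equilibrium: 66 - 2.5Q = 44 + 3Q gives Q* = 4, P* = 56.
At P = 52, sellers supply (52 - 44)/3 = 2.6667 while buyers want more, so the quantity traded is 2.6667 at price 52.
The demand price at Q = 2.6667 is 59.3333. CS is the trapezoid between demand and 52 over [0, 2.6667]: (1/2)[(66 - 52) + (59.3333 - 52)](2.6667) = 28.4444.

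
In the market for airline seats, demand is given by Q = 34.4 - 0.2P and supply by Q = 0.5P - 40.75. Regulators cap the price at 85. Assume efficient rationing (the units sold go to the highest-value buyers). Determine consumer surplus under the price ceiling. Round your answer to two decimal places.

Rewriting demand in inverse form: P = 172 - 5Q.
Rewriting supply in inverse form: P = 81.5 + 2Q.
Without the control, 172 - 5Q = 81.5 + 2Q so Q* = 12.9286 and P* = 107.3571.
At P = 85, sellers supply (85 - 81.5)/2 = 1.75 while buyers want more, so the quantity traded is 1.75 at price 85.
The demand price at Q = 1.75 is 163.25. CS is the trapezoid between demand and 85 over [0, 1.75]: (1/2)[(172 - 85) + (163.25 - 85)](1.75) = 144.5938.

144.59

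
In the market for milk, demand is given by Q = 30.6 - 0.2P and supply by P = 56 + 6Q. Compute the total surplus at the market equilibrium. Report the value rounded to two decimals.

Rewriting demand in inverse form: P = 153 - 5Q.
Set 153 - 5Q = 56 + 6Q, which gives 97 = 11Q, so Q* = 8.8182 and P* = 153 - 5(8.8182) = 108.9091.
CS = (1/2)(8.8182)(44.0909) = 194.4008 and PS = (1/2)(8.8182)(52.9091) = 233.281, so total surplus = 427.6818.

427.68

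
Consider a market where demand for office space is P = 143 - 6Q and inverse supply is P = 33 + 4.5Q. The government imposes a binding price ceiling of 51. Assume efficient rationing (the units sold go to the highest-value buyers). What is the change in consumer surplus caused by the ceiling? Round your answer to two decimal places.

-9.25

Free-market equilibrium: 143 - 6Q = 33 + 4.5Q gives Q* = 10.4762, P* = 80.1429.
At P = 51, sellers supply (51 - 33)/4.5 = 4 while buyers want more, so the quantity traded is 4 at price 51.
CS goes from (1/2)(10.4762)(62.8571) = 329.2517 to 320 (computed as (143 - 51)(4) - (1/2)(6)(4)^2), a change of -9.2517.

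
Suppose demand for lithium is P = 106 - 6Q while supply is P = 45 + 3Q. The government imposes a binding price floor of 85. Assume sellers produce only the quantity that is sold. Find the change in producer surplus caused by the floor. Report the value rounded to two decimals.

Without the control, 106 - 6Q = 45 + 3Q so Q* = 6.7778 and P* = 65.3333.
At the floor price 85, quantity demanded is (106 - 85)/6 = 3.5; demand is the short side, so Q = 3.5 trades at P = 85.
PS goes from (1/2)(6.7778)(20.3333) = 68.9074 to 121.625 (computed as (85 - 45)(3.5) - (1/2)(3)(3.5)^2), a change of 52.7176.

52.72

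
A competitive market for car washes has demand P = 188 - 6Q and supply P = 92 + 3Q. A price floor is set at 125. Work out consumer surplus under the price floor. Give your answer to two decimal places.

330.75

Free-market equilibrium: 188 - 6Q = 92 + 3Q gives Q* = 10.6667, P* = 124.
At the floor price 125, quantity demanded is (188 - 125)/6 = 10.5; demand is the short side, so Q = 10.5 trades at P = 125.
CS is the triangle under demand above 125: (1/2)(10.5)(188 - 125) = 330.75.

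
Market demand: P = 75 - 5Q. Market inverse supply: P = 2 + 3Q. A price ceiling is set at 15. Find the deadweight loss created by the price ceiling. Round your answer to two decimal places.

Without the control, 75 - 5Q = 2 + 3Q so Q* = 9.125 and P* = 29.375.
At the ceiling price 15, quantity supplied is (15 - 2)/3 = 4.3333; supply is the short side, so Q = 4.3333 trades at P = 15.
The lost-trades triangle has base Q* - 4.3333 = 4.7917 and height equal to the gap between the curves at Q = 4.3333, which is 53.3333 - 15 = 38.3333. DWL = (1/2)(4.7917)(38.3333) = 91.8403.

91.84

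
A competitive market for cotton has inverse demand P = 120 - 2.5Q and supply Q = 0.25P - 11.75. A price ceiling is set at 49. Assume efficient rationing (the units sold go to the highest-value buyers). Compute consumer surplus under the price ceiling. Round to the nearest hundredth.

35.19

Rewriting supply in inverse form: P = 47 + 4Q.
Without the control, 120 - 2.5Q = 47 + 4Q so Q* = 11.2308 and P* = 91.9231.
At the ceiling price 49, quantity supplied is (49 - 47)/4 = 0.5; supply is the short side, so Q = 0.5 trades at P = 49.
The demand price at Q = 0.5 is 118.75. CS is the trapezoid between demand and 49 over [0, 0.5]: (1/2)[(120 - 49) + (118.75 - 49)](0.5) = 35.1875.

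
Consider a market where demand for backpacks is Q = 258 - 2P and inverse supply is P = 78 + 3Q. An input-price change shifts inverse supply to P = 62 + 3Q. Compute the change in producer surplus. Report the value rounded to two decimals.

231.18

Rewriting demand in inverse form: P = 129 - 0.5Q.
Initial equilibrium: Q_0 = 14.5714, P_0 = 121.7143; CS_0 = (1/2)(14.5714)(7.2857) = 53.0816, PS_0 = (1/2)(14.5714)(43.7143) = 318.4898.
New equilibrium: 129 - 0.5Q = 62 + 3Q gives Q_1 = 19.1429, P_1 = 119.4286; CS_1 = 91.6122, PS_1 = 549.6735.
Change in producer surplus = 549.6735 - 318.4898 = 231.1837.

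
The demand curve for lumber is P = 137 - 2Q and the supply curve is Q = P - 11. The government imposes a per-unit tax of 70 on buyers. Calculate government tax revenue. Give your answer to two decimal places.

Rewriting supply in inverse form: P = 11 + Q.
Without the tax, 137 - 2Q = 11 + Q so Q* = 42 and P* = 53.
With the tax, buyers' net willingness to pay falls by 70: (137 - 70) - 2Q = 11 + Q, so Q_t = 18.6667. Buyers pay P_b = 99.6667; sellers receive P_s = P_b - 70 = 29.6667.
Revenue is the tax times quantity traded: 70 x 18.6667 = 1306.6667.

1306.67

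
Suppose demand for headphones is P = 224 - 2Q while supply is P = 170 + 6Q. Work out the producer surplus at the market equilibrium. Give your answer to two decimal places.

Setting demand equal to supply, 54 = 8Q, so Q* = 6.75 and P* = 210.5.
Producer surplus is the triangle above supply below P*: (1/2)(6.75)(210.5 - 170) = (1/2)(6.75)(40.5) = 136.6875.

136.69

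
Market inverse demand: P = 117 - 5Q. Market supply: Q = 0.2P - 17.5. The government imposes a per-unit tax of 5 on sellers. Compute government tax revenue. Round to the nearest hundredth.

Rewriting supply in inverse form: P = 87.5 + 5Q.
Without the tax, 117 - 5Q = 87.5 + 5Q so Q* = 2.95 and P* = 102.25.
With the tax, sellers need 5 more per unit: 117 - 5Q = 87.5 + 5Q + 5, so Q_t = 2.45. Buyers pay P_b = 104.75; sellers receive P_s = P_b - 5 = 99.75.
Tax revenue = t x Q_t = 5 x 2.45 = 12.25.

12.25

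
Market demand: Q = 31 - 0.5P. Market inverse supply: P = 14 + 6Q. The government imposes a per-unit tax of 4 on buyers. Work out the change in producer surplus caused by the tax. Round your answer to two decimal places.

-17.25

Rewriting demand in inverse form: P = 62 - 2Q.
Without the tax, 62 - 2Q = 14 + 6Q so Q* = 6 and P* = 50.
A tax on buyers shifts demand down by 4: (62 - 4) - 2Q = 14 + 6Q, so Q_t = 5.5. Buyers pay P_b = 51; sellers receive P_s = P_b - 4 = 47.
Producers lose the trapezoid between P_s and P* out to Q_t plus the triangle from Q_t to Q*: change in PS = 90.75 - 108 = -17.25.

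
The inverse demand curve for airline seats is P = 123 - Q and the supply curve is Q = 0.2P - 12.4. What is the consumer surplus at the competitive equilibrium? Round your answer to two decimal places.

51.68

Rewriting supply in inverse form: P = 62 + 5Q.
Setting demand equal to supply, 61 = 6Q, so Q* = 10.1667 and P* = 112.8333.
CS is the area between the demand curve and P* from 0 to Q*: (1/2)(10.1667)(10.1667) = 51.6806.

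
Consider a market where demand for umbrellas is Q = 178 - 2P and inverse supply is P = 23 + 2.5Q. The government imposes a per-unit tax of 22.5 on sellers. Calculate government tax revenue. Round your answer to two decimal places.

326.25

Rewriting demand in inverse form: P = 89 - 0.5Q.
Pre-tax equilibrium: 89 - 0.5Q = 23 + 2.5Q gives Q* = 22, P* = 78.
With the tax, sellers need 22.5 more per unit: 89 - 0.5Q = 23 + 2.5Q + 22.5, so Q_t = 14.5. Buyers pay P_b = 81.75; sellers receive P_s = P_b - 22.5 = 59.25.
Revenue is the tax times quantity traded: 22.5 x 14.5 = 326.25.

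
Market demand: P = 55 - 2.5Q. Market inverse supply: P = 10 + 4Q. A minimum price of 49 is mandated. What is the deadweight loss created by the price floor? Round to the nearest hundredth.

66.49

Free-market equilibrium: 55 - 2.5Q = 10 + 4Q gives Q* = 6.9231, P* = 37.6923.
At the floor price 49, quantity demanded is (55 - 49)/2.5 = 2.4; demand is the short side, so Q = 2.4 trades at P = 49.
The lost-trades triangle has base Q* - 2.4 = 4.5231 and height equal to the gap between the curves at Q = 2.4, which is 49 - 19.6 = 29.4. DWL = (1/2)(4.5231)(29.4) = 66.4892.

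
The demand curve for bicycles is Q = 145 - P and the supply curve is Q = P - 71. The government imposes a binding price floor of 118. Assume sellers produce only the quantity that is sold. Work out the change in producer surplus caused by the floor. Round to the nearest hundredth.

Rewriting demand in inverse form: P = 145 - Q.
Rewriting supply in inverse form: P = 71 + Q.
Without the control, 145 - Q = 71 + Q so Q* = 37 and P* = 108.
At the floor price 118, quantity demanded is (145 - 118)/1 = 27; demand is the short side, so Q = 27 trades at P = 118.
PS goes from (1/2)(37)(37) = 684.5 to 904.5 (computed as (118 - 71)(27) - (1/2)(1)(27)^2), a change of 220.

220.00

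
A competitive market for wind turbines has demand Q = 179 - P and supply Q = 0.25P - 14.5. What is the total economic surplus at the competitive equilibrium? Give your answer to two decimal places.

Rewriting demand in inverse form: P = 179 - Q.
Rewriting supply in inverse form: P = 58 + 4Q.
Equilibrium: 179 - Q = 58 + 4Q, so Q* = 24.2 and P* = 154.8.
CS = (1/2)(24.2)(24.2) = 292.82 and PS = (1/2)(24.2)(96.8) = 1171.28, so total surplus = 1464.1.

1464.10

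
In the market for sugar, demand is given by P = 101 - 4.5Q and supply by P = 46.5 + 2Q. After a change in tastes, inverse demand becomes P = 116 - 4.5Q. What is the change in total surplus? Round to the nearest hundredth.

Initial equilibrium: Q_0 = 8.3846, P_0 = 63.2692; CS_0 = (1/2)(8.3846)(37.7308) = 158.179, PS_0 = (1/2)(8.3846)(16.7692) = 70.3018.
New equilibrium: 116 - 4.5Q = 46.5 + 2Q gives Q_1 = 10.6923, P_1 = 67.8846; CS_1 = 257.2322, PS_1 = 114.3254.
Change in total surplus = (257.2322 + 114.3254) - (158.179 + 70.3018) = 143.0769.

143.08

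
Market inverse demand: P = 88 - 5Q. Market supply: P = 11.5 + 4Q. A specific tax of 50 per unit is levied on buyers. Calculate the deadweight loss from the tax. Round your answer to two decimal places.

138.89

Without the tax, 88 - 5Q = 11.5 + 4Q so Q* = 8.5 and P* = 45.5.
With the tax, buyers' net willingness to pay falls by 50: (88 - 50) - 5Q = 11.5 + 4Q, so Q_t = 2.9444. Buyers pay P_b = 73.2778; sellers receive P_s = P_b - 50 = 23.2778.
The welfare triangle lost has base Q* - Q_t = 5.5556 and height t = 50, so DWL = (1/2)(5.5556)(50) = 138.8889.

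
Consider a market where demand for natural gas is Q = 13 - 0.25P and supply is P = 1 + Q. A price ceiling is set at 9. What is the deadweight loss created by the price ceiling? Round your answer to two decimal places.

12.10

Rewriting demand in inverse form: P = 52 - 4Q.
Free-market equilibrium: 52 - 4Q = 1 + Q gives Q* = 10.2, P* = 11.2.
At the ceiling price 9, quantity supplied is (9 - 1)/1 = 8; supply is the short side, so Q = 8 trades at P = 9.
At Q = 8 the demand price is 20 and the supply price is 9. Deadweight loss is the triangle between the curves from 8 to 10.2: (1/2)(20 - 9)(10.2 - 8) = 12.1.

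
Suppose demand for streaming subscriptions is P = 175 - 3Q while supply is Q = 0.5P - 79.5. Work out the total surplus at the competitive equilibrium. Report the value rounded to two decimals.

25.60

Rewriting supply in inverse form: P = 159 + 2Q.
Set 175 - 3Q = 159 + 2Q, which gives 16 = 5Q, so Q* = 3.2 and P* = 175 - 3(3.2) = 165.4.
CS = (1/2)(3.2)(9.6) = 15.36 and PS = (1/2)(3.2)(6.4) = 10.24, so total surplus = 25.6.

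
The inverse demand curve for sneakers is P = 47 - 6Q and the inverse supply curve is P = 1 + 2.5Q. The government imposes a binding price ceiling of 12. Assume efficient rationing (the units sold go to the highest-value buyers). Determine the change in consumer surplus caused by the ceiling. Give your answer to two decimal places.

8.06

Without the control, 47 - 6Q = 1 + 2.5Q so Q* = 5.4118 and P* = 14.5294.
At the ceiling price 12, quantity supplied is (12 - 1)/2.5 = 4.4; supply is the short side, so Q = 4.4 trades at P = 12.
CS goes from (1/2)(5.4118)(32.4706) = 87.8616 to 95.92 (computed as (47 - 12)(4.4) - (1/2)(6)(4.4)^2), a change of 8.0584.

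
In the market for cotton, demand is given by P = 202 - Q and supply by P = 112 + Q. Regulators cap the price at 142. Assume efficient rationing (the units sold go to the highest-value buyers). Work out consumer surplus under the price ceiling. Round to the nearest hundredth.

Without the control, 202 - Q = 112 + Q so Q* = 45 and P* = 157.
At P = 142, sellers supply (142 - 112)/1 = 30 while buyers want more, so the quantity traded is 30 at price 142.
The demand price at Q = 30 is 172. CS is the trapezoid between demand and 142 over [0, 30]: (1/2)[(202 - 142) + (172 - 142)](30) = 1350.

1350.00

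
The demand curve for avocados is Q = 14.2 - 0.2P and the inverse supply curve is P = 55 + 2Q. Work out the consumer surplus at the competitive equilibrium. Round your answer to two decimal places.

Rewriting demand in inverse form: P = 71 - 5Q.
Set 71 - 5Q = 55 + 2Q, which gives 16 = 7Q, so Q* = 2.2857 and P* = 71 - 5(2.2857) = 59.5714.
The demand choke price is 71, so CS = (1/2)(Q*)(71 - P*) = (1/2)(2.2857)(11.4286) = 13.0612.

13.06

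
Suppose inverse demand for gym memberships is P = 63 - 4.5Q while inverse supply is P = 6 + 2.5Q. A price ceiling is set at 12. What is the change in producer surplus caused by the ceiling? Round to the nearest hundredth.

-75.68

Free-market equilibrium: 63 - 4.5Q = 6 + 2.5Q gives Q* = 8.1429, P* = 26.3571.
At the ceiling price 12, quantity supplied is (12 - 6)/2.5 = 2.4; supply is the short side, so Q = 2.4 trades at P = 12.
PS goes from (1/2)(8.1429)(20.3571) = 82.8827 to 7.2 (computed as (12 - 6)(2.4) - (1/2)(2.5)(2.4)^2), a change of -75.6827.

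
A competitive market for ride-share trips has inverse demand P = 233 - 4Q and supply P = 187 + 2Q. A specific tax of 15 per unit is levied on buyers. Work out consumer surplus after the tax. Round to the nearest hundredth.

53.39

Pre-tax equilibrium: 233 - 4Q = 187 + 2Q gives Q* = 7.6667, P* = 202.3333.
A tax on buyers shifts demand down by 15: (233 - 15) - 4Q = 187 + 2Q, so Q_t = 5.1667. Buyers pay P_b = 212.3333; sellers receive P_s = P_b - 15 = 197.3333.
CS = (1/2)(Q_t)(233 - P_b) = (1/2)(5.1667)(20.6667) = 53.3889.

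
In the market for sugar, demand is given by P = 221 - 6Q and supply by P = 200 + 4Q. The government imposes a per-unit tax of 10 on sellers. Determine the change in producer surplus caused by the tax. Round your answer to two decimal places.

-6.40

Pre-tax equilibrium: 221 - 6Q = 200 + 4Q gives Q* = 2.1, P* = 208.4.
A tax on sellers shifts supply up by 10: 221 - 6Q = 200 + 4Q + 10, so Q_t = 1.1. Buyers pay P_b = 214.4; sellers receive P_s = P_b - 10 = 204.4.
PS falls from (1/2)(2.1)(8.4) = 8.82 to (1/2)(1.1)(4.4) = 2.42, a change of -6.4.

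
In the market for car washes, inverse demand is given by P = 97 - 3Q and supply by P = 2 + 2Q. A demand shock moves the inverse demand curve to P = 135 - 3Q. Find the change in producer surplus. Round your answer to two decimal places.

346.56

Initial equilibrium: Q_0 = 19, P_0 = 40; CS_0 = (1/2)(19)(57) = 541.5, PS_0 = (1/2)(19)(38) = 361.
New equilibrium: 135 - 3Q = 2 + 2Q gives Q_1 = 26.6, P_1 = 55.2; CS_1 = 1061.34, PS_1 = 707.56.
Change in producer surplus = 707.56 - 361 = 346.56.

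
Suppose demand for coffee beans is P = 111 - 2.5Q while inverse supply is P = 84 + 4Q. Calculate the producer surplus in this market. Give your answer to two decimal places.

Setting demand equal to supply, 27 = 6.5Q, so Q* = 4.1538 and P* = 100.6154.
PS is the area between P* and the supply curve from 0 to Q*: (1/2)(4.1538)(16.6154) = 34.5089.

34.51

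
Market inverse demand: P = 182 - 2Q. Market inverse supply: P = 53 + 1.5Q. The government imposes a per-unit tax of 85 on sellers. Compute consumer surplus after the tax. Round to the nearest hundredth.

Pre-tax equilibrium: 182 - 2Q = 53 + 1.5Q gives Q* = 36.8571, P* = 108.2857.
With the tax, sellers need 85 more per unit: 182 - 2Q = 53 + 1.5Q + 85, so Q_t = 12.5714. Buyers pay P_b = 156.8571; sellers receive P_s = P_b - 85 = 71.8571.
Consumer surplus is the triangle under demand above P_b: (1/2)(12.5714)(182 - 156.8571) = 158.0408.

158.04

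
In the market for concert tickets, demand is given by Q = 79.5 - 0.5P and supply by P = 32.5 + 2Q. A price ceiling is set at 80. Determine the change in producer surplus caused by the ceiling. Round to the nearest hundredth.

-436.08

Rewriting demand in inverse form: P = 159 - 2Q.
Without the control, 159 - 2Q = 32.5 + 2Q so Q* = 31.625 and P* = 95.75.
At the ceiling price 80, quantity supplied is (80 - 32.5)/2 = 23.75; supply is the short side, so Q = 23.75 trades at P = 80.
PS goes from (1/2)(31.625)(63.25) = 1000.1406 to 564.0625 (computed as (80 - 32.5)(23.75) - (1/2)(2)(23.75)^2), a change of -436.0781.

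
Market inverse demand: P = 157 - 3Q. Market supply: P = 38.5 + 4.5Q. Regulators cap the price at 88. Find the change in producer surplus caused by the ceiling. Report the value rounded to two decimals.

Without the control, 157 - 3Q = 38.5 + 4.5Q so Q* = 15.8 and P* = 109.6.
At the ceiling price 88, quantity supplied is (88 - 38.5)/4.5 = 11; supply is the short side, so Q = 11 trades at P = 88.
PS goes from (1/2)(15.8)(71.1) = 561.69 to 272.25 (computed as (88 - 38.5)(11) - (1/2)(4.5)(11)^2), a change of -289.44.

-289.44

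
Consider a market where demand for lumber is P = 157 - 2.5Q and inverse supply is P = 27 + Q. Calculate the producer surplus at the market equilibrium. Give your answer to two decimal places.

Set 157 - 2.5Q = 27 + Q, which gives 130 = 3.5Q, so Q* = 37.1429 and P* = 157 - 2.5(37.1429) = 64.1429.
Producer surplus is the triangle above supply below P*: (1/2)(37.1429)(64.1429 - 27) = (1/2)(37.1429)(37.1429) = 689.7959.

689.80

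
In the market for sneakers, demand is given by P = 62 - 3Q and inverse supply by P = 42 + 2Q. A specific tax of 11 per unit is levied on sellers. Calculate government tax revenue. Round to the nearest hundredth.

19.80

Pre-tax equilibrium: 62 - 3Q = 42 + 2Q gives Q* = 4, P* = 50.
With the tax, sellers need 11 more per unit: 62 - 3Q = 42 + 2Q + 11, so Q_t = 1.8. Buyers pay P_b = 56.6; sellers receive P_s = P_b - 11 = 45.6.
Tax revenue = t x Q_t = 11 x 1.8 = 19.8.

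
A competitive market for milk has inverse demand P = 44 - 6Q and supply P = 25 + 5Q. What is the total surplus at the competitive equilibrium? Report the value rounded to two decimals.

Setting demand equal to supply, 19 = 11Q, so Q* = 1.7273 and P* = 33.6364.
CS = (1/2)(1.7273)(10.3636) = 8.9504 and PS = (1/2)(1.7273)(8.6364) = 7.4587, so total surplus = 16.4091.

16.41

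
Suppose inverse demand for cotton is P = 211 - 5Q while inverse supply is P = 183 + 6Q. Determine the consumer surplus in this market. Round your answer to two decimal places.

Equilibrium: 211 - 5Q = 183 + 6Q, so Q* = 2.5455 and P* = 198.2727.
Consumer surplus is the triangle under demand above P*: (1/2)(2.5455)(211 - 198.2727) = (1/2)(2.5455)(12.7273) = 16.1983.

16.20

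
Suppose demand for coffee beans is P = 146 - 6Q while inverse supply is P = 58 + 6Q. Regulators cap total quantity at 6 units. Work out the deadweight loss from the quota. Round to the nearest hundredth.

10.67

Without the quota, 146 - 6Q = 58 + 6Q gives Q* = 7.3333.
At Q = 6 the demand price is 146 - 6(6) = 110 and the supply price is 58 + 6(6) = 94.
DWL = (1/2)(gap between curves at 6) x (Q* - 6) = (1/2)(16)(1.3333) = 10.6667.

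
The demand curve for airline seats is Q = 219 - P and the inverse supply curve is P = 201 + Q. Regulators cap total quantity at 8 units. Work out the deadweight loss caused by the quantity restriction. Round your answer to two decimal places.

Rewriting demand in inverse form: P = 219 - Q.
Without the quota, 219 - Q = 201 + Q gives Q* = 9.
At Q = 8 the demand price is 219 - (8) = 211 and the supply price is 201 + (8) = 209.
Deadweight loss is the triangle between the curves from 8 to 9: (1/2)(211 - 209)(9 - 8) = 1.

1.00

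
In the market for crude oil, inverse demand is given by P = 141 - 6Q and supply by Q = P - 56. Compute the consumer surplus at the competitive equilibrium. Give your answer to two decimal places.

442.35

Rewriting supply in inverse form: P = 56 + Q.
Set 141 - 6Q = 56 + Q, which gives 85 = 7Q, so Q* = 12.1429 and P* = 141 - 6(12.1429) = 68.1429.
CS is the area between the demand curve and P* from 0 to Q*: (1/2)(12.1429)(72.8571) = 442.3469.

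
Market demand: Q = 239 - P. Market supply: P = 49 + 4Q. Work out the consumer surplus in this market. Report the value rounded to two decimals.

722.00

Rewriting demand in inverse form: P = 239 - Q.
Setting demand equal to supply, 190 = 5Q, so Q* = 38 and P* = 201.
CS is the area between the demand curve and P* from 0 to Q*: (1/2)(38)(38) = 722.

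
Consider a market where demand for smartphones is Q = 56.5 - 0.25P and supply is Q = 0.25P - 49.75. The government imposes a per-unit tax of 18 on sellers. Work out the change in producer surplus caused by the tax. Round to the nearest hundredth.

-20.25

Rewriting demand in inverse form: P = 226 - 4Q.
Rewriting supply in inverse form: P = 199 + 4Q.
Without the tax, 226 - 4Q = 199 + 4Q so Q* = 3.375 and P* = 212.5.
With the tax, sellers need 18 more per unit: 226 - 4Q = 199 + 4Q + 18, so Q_t = 1.125. Buyers pay P_b = 221.5; sellers receive P_s = P_b - 18 = 203.5.
PS falls from (1/2)(3.375)(13.5) = 22.7812 to (1/2)(1.125)(4.5) = 2.5312, a change of -20.25.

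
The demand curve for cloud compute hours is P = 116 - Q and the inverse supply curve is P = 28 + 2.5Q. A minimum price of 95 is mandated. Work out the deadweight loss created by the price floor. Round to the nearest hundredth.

Without the control, 116 - Q = 28 + 2.5Q so Q* = 25.1429 and P* = 90.8571.
At P = 95, buyers demand (116 - 95)/1 = 21 while sellers would supply more, so the quantity traded is 21 at price 95.
The lost-trades triangle has base Q* - 21 = 4.1429 and height equal to the gap between the curves at Q = 21, which is 95 - 80.5 = 14.5. DWL = (1/2)(4.1429)(14.5) = 30.0357.

30.04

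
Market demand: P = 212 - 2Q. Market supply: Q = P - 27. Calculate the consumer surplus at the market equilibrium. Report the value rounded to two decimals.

Rewriting supply in inverse form: P = 27 + Q.
Equilibrium: 212 - 2Q = 27 + Q, so Q* = 61.6667 and P* = 88.6667.
The demand choke price is 212, so CS = (1/2)(Q*)(212 - P*) = (1/2)(61.6667)(123.3333) = 3802.7778.

3802.78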